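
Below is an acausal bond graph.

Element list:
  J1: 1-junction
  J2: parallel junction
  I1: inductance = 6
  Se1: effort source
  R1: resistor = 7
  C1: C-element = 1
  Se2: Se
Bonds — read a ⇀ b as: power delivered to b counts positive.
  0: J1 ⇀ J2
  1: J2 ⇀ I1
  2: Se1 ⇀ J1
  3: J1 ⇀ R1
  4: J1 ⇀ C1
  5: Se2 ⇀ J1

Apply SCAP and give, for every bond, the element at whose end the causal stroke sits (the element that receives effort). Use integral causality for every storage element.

#0 stroke→J2
#1 stroke→I1
#2 stroke→J1
#3 stroke→J1
#4 stroke→J1
#5 stroke→J1

bond 2 stroke at J1  (source Se1 imposes e)
bond 5 stroke at J1  (Se2 fixes effort; stroke away)
bond 1 stroke at I1  (I1 integral (f out))
bond 0 stroke at J2  (closing 0-jn rule on J2)
bond 3 stroke at J1  (J1: bond 0 brought flow, rest push out)
bond 4 stroke at J1  (1-jn J1 has f-setter on 0)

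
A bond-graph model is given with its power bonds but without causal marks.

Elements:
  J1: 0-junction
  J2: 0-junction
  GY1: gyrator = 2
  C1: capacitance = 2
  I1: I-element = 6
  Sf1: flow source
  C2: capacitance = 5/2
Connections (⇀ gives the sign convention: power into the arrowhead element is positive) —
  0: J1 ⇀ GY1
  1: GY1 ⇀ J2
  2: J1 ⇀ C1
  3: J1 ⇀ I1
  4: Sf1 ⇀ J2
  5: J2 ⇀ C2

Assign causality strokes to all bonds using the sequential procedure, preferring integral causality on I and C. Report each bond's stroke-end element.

#4 |Sf1  (Sf1 (Sf) sets flow on bond)
#2 |J1  (C1 integral (e out))
#0 |GY1  (J1 effort already set via bond 2)
#3 |I1  (common-e at J1 fixed by 2)
#1 |GY1  (GY GY1: same side as bond 0)
#5 |J2  (J2: last free bond brings effort in)

β0 |GY1
β1 |GY1
β2 |J1
β3 |I1
β4 |Sf1
β5 |J2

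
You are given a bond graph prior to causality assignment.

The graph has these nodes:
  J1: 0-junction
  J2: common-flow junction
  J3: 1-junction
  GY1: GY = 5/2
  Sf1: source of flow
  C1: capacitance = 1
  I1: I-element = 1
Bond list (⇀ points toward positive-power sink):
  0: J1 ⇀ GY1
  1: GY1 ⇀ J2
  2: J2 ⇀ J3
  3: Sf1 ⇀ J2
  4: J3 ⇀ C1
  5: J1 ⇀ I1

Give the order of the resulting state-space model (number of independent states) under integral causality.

2  (C1, I1 all integral)

β3 |Sf1  (source Sf1 imposes f)
β1 |J2  (J2 flow already set via bond 3)
β2 |J2  (J2: bond 3 brought flow, rest push out)
β4 |J3  (J3 flow already set via bond 2)
β0 |J1  (through GY1, causality inverts; strokes same side of GY1)
β5 |I1  (J1 effort already set via bond 0)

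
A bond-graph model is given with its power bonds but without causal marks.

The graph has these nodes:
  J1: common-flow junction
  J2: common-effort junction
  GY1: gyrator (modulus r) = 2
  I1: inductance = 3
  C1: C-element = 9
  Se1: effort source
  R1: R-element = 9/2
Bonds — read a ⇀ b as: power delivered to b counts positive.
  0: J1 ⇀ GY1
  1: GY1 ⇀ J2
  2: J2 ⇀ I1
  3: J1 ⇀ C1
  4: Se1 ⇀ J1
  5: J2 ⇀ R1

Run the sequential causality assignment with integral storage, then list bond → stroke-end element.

bond 4 stroke→J1  (Se1 (Se) sets effort on bond)
bond 2 stroke→I1  (I1 integral (f out))
bond 3 stroke→J1  (C1 outputs effort q/C1)
bond 0 stroke→GY1  (closing 1-jn rule on J1)
bond 1 stroke→GY1  (GY GY1: same side as bond 0)
bond 5 stroke→J2  (J2 needs exactly one e-in)

β0 stroke→GY1
β1 stroke→GY1
β2 stroke→I1
β3 stroke→J1
β4 stroke→J1
β5 stroke→J2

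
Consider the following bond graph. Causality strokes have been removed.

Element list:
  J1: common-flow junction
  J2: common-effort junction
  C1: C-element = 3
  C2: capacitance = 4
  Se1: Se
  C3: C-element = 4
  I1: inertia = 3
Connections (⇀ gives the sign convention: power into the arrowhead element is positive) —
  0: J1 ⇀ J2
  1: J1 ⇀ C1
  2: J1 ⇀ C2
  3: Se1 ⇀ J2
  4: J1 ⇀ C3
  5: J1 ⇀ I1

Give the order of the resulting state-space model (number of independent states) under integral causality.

bond 3 →J2  (source Se1 imposes e)
bond 0 →J1  (0-jn J2 has e-setter on 3)
bond 1 →J1  (C1: C, integral causality)
bond 2 →J1  (prefer integral on C2)
bond 4 →J1  (C3 outputs effort q/C3)
bond 5 →I1  (closing 1-jn rule on J1)

4  (C1, C2, C3, I1 all integral)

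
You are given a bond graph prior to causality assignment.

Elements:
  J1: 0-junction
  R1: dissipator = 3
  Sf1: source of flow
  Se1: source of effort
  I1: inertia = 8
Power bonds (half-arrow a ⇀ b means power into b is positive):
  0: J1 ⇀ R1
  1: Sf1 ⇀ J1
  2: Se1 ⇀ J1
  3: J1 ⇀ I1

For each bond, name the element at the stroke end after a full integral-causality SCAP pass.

bond 0 stroke at R1
bond 1 stroke at Sf1
bond 2 stroke at J1
bond 3 stroke at I1

β1 stroke at Sf1  (Sf1: flow source, stroke at near end)
β2 stroke at J1  (Se1 fixes effort; stroke away)
β0 stroke at R1  (common-e at J1 fixed by 2)
β3 stroke at I1  (common-e at J1 fixed by 2)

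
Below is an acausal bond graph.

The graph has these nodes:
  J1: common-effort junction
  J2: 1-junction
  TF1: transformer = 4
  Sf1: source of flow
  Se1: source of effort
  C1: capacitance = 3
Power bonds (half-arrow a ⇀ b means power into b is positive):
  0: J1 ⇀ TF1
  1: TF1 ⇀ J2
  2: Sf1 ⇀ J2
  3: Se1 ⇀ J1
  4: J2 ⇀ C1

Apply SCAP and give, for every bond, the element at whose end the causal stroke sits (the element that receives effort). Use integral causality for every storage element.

b0 →TF1
b1 →J2
b2 →Sf1
b3 →J1
b4 →J2

bond 2 →Sf1  (source Sf1 imposes f)
bond 3 →J1  (Se1: effort source, stroke at far end)
bond 0 →TF1  (common-e at J1 fixed by 3)
bond 1 →J2  (J2 flow already set via bond 2)
bond 4 →J2  (J2: bond 2 brought flow, rest push out)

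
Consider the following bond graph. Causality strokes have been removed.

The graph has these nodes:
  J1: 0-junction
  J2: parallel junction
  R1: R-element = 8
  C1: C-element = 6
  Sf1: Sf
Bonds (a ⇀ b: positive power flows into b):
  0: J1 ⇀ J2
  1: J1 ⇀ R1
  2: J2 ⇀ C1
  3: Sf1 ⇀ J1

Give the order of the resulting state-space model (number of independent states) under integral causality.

β3 →Sf1  (Sf1: flow source, stroke at near end)
β2 →J2  (C1 outputs effort q/C1)
β0 →J1  (common-e at J2 fixed by 2)
β1 →R1  (0-jn J1 has e-setter on 0)

1  (C1 all integral)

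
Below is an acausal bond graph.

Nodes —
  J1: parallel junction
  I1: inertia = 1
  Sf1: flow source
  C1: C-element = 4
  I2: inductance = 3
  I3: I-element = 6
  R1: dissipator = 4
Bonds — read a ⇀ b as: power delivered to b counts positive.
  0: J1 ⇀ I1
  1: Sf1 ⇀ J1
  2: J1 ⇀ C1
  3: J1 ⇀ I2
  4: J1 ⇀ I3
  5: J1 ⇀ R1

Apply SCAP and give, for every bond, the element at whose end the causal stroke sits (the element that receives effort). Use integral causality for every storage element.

b0 stroke→I1
b1 stroke→Sf1
b2 stroke→J1
b3 stroke→I2
b4 stroke→I3
b5 stroke→R1

bond 1 stroke→Sf1  (source Sf1 imposes f)
bond 0 stroke→I1  (I1 outputs flow p/I1)
bond 2 stroke→J1  (C1: C, integral causality)
bond 3 stroke→I2  (J1: bond 2 brought effort, rest push out)
bond 4 stroke→I3  (J1: bond 2 brought effort, rest push out)
bond 5 stroke→R1  (J1: bond 2 brought effort, rest push out)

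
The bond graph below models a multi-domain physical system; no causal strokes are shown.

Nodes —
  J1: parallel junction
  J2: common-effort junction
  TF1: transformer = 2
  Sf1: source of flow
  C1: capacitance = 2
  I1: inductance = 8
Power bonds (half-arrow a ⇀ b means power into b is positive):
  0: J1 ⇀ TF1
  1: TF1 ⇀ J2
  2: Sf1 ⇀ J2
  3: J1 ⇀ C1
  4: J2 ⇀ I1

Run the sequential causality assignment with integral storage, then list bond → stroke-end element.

b2 |Sf1  (source Sf1 imposes f)
b3 |J1  (prefer integral on C1)
b0 |TF1  (J1 effort already set via bond 3)
b1 |J2  (TF TF1: opposite of bond 0)
b4 |I1  (J2: bond 1 brought effort, rest push out)

bond 0 stroke at TF1
bond 1 stroke at J2
bond 2 stroke at Sf1
bond 3 stroke at J1
bond 4 stroke at I1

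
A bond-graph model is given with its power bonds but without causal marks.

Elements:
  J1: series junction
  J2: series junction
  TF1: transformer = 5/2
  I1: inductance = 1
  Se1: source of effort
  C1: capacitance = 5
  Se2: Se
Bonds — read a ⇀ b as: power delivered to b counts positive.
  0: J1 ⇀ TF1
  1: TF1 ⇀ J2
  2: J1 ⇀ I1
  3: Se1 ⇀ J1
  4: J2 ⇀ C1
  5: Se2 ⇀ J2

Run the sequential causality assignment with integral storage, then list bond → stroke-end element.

b0 |J1
b1 |TF1
b2 |I1
b3 |J1
b4 |J2
b5 |J2

#3 stroke→J1  (Se1: effort source, stroke at far end)
#5 stroke→J2  (source Se2 imposes e)
#2 stroke→I1  (prefer integral on I1)
#0 stroke→J1  (J1 flow already set via bond 2)
#1 stroke→TF1  (TF1: transformer flips bond 0)
#4 stroke→J2  (common-f at J2 fixed by 1)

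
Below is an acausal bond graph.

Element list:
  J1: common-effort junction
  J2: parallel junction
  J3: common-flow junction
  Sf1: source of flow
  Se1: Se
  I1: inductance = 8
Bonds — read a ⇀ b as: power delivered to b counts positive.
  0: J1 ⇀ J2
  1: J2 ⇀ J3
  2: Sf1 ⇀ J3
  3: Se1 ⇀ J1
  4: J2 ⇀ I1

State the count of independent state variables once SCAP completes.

β2 |Sf1  (Sf1 (Sf) sets flow on bond)
β3 |J1  (Se1 fixes effort; stroke away)
β0 |J2  (0-jn J1 has e-setter on 3)
β1 |J3  (J2: bond 0 brought effort, rest push out)
β4 |I1  (J2: bond 0 brought effort, rest push out)

1  (I1 all integral)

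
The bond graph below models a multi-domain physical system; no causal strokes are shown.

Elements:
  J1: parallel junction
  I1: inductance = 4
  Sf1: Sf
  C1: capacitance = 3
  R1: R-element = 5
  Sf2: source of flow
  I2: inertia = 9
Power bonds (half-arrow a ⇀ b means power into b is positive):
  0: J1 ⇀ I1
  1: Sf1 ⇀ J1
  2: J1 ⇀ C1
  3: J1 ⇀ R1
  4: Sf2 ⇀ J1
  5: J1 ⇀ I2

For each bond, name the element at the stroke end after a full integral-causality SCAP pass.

β1 |Sf1  (Sf1 fixes flow; stroke at Sf1)
β4 |Sf2  (Sf2: flow source, stroke at near end)
β0 |I1  (I1 integral (f out))
β2 |J1  (C1 outputs effort q/C1)
β3 |R1  (J1 effort already set via bond 2)
β5 |I2  (0-jn J1 has e-setter on 2)

bond 0 stroke at I1
bond 1 stroke at Sf1
bond 2 stroke at J1
bond 3 stroke at R1
bond 4 stroke at Sf2
bond 5 stroke at I2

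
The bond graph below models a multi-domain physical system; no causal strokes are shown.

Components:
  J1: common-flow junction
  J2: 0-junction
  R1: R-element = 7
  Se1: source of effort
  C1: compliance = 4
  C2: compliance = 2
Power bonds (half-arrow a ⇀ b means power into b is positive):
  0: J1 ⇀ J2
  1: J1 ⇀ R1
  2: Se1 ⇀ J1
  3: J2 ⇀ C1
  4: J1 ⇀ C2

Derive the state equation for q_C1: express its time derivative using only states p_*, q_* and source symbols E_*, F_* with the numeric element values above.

dq_C1/dt = E_Se1/7 - q_C1/28 - q_C2/14

b2 stroke→J1  (source Se1 imposes e)
b3 stroke→J2  (prefer integral on C1)
b0 stroke→J1  (J2 effort already set via bond 3)
b4 stroke→J1  (C2: C, integral causality)
b1 stroke→R1  (J1 needs exactly one f-in)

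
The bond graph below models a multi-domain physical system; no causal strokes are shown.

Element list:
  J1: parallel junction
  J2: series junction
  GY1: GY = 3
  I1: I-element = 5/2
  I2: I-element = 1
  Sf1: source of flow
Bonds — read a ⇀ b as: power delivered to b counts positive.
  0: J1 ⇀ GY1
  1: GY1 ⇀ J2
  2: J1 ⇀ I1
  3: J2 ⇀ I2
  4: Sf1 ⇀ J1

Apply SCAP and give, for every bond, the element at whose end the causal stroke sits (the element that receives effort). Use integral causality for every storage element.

b4 →Sf1  (Sf1 (Sf) sets flow on bond)
b2 →I1  (I1 integral (f out))
b0 →J1  (only one effort-in slot at J1)
b1 →J2  (GY GY1: same side as bond 0)
b3 →I2  (only one flow-in slot at J2)

bond 0 stroke at J1
bond 1 stroke at J2
bond 2 stroke at I1
bond 3 stroke at I2
bond 4 stroke at Sf1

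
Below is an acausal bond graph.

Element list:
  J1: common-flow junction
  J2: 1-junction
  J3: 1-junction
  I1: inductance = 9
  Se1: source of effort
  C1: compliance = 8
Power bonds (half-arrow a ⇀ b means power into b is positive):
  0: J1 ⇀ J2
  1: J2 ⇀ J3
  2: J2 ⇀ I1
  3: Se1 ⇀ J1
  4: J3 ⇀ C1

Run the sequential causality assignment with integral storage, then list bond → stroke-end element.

#0 stroke→J2
#1 stroke→J2
#2 stroke→I1
#3 stroke→J1
#4 stroke→J3

bond 3 |J1  (Se1 fixes effort; stroke away)
bond 0 |J2  (J1 needs exactly one f-in)
bond 2 |I1  (I1: I, integral causality)
bond 1 |J2  (J2: bond 2 brought flow, rest push out)
bond 4 |J3  (J3 flow already set via bond 1)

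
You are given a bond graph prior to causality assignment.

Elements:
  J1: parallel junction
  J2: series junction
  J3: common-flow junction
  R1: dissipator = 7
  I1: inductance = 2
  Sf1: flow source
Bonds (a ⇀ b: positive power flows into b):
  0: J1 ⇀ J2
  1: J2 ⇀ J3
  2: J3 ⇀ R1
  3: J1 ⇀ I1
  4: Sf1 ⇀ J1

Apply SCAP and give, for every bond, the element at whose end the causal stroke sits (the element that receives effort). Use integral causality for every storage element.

#0 stroke→J1
#1 stroke→J2
#2 stroke→J3
#3 stroke→I1
#4 stroke→Sf1

b4 |Sf1  (source Sf1 imposes f)
b3 |I1  (I1: I, integral causality)
b0 |J1  (J1 needs exactly one e-in)
b1 |J2  (1-jn J2 has f-setter on 0)
b2 |J3  (J3 flow already set via bond 1)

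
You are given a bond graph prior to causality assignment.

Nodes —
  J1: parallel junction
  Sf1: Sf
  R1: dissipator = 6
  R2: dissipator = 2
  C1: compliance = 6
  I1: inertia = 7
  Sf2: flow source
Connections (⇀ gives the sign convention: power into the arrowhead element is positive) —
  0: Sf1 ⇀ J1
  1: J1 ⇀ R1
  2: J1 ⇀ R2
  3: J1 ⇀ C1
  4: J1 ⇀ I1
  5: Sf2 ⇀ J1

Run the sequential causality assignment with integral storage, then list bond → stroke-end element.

β0 |Sf1  (Sf1 (Sf) sets flow on bond)
β5 |Sf2  (Sf2: flow source, stroke at near end)
β3 |J1  (C1 integral (e out))
β1 |R1  (J1: bond 3 brought effort, rest push out)
β2 |R2  (common-e at J1 fixed by 3)
β4 |I1  (0-jn J1 has e-setter on 3)

β0 →Sf1
β1 →R1
β2 →R2
β3 →J1
β4 →I1
β5 →Sf2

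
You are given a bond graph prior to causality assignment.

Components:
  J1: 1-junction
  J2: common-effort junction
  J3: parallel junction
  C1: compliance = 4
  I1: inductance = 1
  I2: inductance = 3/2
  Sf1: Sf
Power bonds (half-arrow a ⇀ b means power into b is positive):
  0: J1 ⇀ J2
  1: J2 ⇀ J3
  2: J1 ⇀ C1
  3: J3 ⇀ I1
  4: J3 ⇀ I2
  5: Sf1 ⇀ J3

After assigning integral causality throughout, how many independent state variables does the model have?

3  (C1, I1, I2 all integral)

β5 |Sf1  (source Sf1 imposes f)
β2 |J1  (prefer integral on C1)
β0 |J2  (J1: last free bond brings flow in)
β1 |J3  (0-jn J2 has e-setter on 0)
β3 |I1  (0-jn J3 has e-setter on 1)
β4 |I2  (J3: bond 1 brought effort, rest push out)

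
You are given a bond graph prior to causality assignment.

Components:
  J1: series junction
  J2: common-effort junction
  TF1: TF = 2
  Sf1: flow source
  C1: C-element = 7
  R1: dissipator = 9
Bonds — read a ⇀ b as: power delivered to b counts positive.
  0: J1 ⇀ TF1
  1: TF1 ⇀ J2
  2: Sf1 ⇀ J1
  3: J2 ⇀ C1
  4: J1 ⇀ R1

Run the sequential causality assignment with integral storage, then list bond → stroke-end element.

b0 stroke at J1
b1 stroke at TF1
b2 stroke at Sf1
b3 stroke at J2
b4 stroke at J1

β2 →Sf1  (Sf1 (Sf) sets flow on bond)
β0 →J1  (J1: bond 2 brought flow, rest push out)
β4 →J1  (common-f at J1 fixed by 2)
β1 →TF1  (TF1 one-in-one-out from 0)
β3 →J2  (only one effort-in slot at J2)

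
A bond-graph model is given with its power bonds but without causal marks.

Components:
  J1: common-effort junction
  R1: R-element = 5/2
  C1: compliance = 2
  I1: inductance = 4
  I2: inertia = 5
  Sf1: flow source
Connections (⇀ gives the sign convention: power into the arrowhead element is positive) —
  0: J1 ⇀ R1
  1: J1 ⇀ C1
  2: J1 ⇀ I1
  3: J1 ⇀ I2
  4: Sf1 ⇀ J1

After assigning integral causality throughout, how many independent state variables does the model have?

b4 stroke→Sf1  (Sf1 fixes flow; stroke at Sf1)
b1 stroke→J1  (C1: C, integral causality)
b0 stroke→R1  (J1 effort already set via bond 1)
b2 stroke→I1  (J1: bond 1 brought effort, rest push out)
b3 stroke→I2  (0-jn J1 has e-setter on 1)

3  (C1, I1, I2 all integral)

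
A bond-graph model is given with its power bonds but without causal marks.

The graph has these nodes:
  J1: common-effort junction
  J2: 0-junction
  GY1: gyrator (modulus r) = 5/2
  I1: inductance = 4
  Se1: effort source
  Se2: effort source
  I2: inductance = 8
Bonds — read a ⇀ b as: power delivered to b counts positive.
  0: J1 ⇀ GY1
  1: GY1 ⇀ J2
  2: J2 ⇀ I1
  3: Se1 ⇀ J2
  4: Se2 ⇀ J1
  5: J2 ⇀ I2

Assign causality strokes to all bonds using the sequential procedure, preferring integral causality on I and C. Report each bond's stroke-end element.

b3 stroke at J2  (source Se1 imposes e)
b4 stroke at J1  (Se2 fixes effort; stroke away)
b0 stroke at GY1  (0-jn J1 has e-setter on 4)
b1 stroke at GY1  (common-e at J2 fixed by 3)
b2 stroke at I1  (J2 effort already set via bond 3)
b5 stroke at I2  (J2 effort already set via bond 3)

b0 stroke→GY1
b1 stroke→GY1
b2 stroke→I1
b3 stroke→J2
b4 stroke→J1
b5 stroke→I2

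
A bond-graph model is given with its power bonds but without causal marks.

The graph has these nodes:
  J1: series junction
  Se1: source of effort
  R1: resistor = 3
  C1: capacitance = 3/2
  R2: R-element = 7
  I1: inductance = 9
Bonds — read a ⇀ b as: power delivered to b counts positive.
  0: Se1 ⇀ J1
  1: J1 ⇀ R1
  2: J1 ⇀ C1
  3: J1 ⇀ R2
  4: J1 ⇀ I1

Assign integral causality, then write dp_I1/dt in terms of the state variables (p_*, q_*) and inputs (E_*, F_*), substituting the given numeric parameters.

b0 stroke→J1  (source Se1 imposes e)
b2 stroke→J1  (C1 integral (e out))
b4 stroke→I1  (I1 integral (f out))
b1 stroke→J1  (J1: bond 4 brought flow, rest push out)
b3 stroke→J1  (common-f at J1 fixed by 4)

dp_I1/dt = E_Se1 - 10*p_I1/9 - 2*q_C1/3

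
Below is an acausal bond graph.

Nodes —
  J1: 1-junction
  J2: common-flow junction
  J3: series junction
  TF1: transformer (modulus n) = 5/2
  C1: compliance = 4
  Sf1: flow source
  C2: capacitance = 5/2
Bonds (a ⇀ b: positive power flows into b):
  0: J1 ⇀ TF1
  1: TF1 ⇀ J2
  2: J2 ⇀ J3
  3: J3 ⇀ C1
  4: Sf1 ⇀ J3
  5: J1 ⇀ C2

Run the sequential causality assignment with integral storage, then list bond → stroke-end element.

#0 stroke→TF1
#1 stroke→J2
#2 stroke→J3
#3 stroke→J3
#4 stroke→Sf1
#5 stroke→J1

bond 4 stroke at Sf1  (source Sf1 imposes f)
bond 2 stroke at J3  (1-jn J3 has f-setter on 4)
bond 3 stroke at J3  (J3 flow already set via bond 4)
bond 1 stroke at J2  (J2 flow already set via bond 2)
bond 0 stroke at TF1  (TF1 one-in-one-out from 1)
bond 5 stroke at J1  (J1: bond 0 brought flow, rest push out)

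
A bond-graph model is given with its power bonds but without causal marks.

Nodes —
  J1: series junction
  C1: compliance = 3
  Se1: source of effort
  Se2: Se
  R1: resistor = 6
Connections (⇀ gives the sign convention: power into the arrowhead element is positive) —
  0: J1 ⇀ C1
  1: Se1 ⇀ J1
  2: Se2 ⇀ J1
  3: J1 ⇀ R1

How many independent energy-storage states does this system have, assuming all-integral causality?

1  (C1 all integral)

bond 1 →J1  (Se1 fixes effort; stroke away)
bond 2 →J1  (Se2 (Se) sets effort on bond)
bond 0 →J1  (C1: C, integral causality)
bond 3 →R1  (only one flow-in slot at J1)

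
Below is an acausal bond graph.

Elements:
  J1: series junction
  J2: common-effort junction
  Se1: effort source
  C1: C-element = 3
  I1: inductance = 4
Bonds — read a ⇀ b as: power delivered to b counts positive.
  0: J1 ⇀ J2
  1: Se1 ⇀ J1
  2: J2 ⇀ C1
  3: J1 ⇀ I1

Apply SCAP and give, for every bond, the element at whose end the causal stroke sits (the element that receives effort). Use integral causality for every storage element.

#0 stroke→J1
#1 stroke→J1
#2 stroke→J2
#3 stroke→I1

b1 →J1  (Se1 (Se) sets effort on bond)
b2 →J2  (prefer integral on C1)
b0 →J1  (J2 effort already set via bond 2)
b3 →I1  (J1: last free bond brings flow in)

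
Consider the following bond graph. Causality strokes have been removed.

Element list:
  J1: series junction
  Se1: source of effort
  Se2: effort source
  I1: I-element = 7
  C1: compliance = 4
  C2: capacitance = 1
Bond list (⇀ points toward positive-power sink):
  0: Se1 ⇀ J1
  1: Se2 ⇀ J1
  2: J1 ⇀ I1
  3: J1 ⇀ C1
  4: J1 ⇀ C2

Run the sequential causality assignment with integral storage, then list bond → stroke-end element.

#0 stroke at J1
#1 stroke at J1
#2 stroke at I1
#3 stroke at J1
#4 stroke at J1

b0 |J1  (Se1 (Se) sets effort on bond)
b1 |J1  (Se2 fixes effort; stroke away)
b2 |I1  (prefer integral on I1)
b3 |J1  (J1: bond 2 brought flow, rest push out)
b4 |J1  (J1: bond 2 brought flow, rest push out)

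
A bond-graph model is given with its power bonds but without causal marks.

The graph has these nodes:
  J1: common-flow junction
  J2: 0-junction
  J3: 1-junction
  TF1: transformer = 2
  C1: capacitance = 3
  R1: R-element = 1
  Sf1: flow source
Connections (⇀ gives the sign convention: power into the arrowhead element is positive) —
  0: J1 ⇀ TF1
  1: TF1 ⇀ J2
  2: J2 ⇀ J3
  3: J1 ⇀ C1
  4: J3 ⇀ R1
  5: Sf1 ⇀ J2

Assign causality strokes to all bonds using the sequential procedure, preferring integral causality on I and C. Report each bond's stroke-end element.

β5 →Sf1  (Sf1 fixes flow; stroke at Sf1)
β3 →J1  (C1 outputs effort q/C1)
β0 →TF1  (J1: last free bond brings flow in)
β1 →J2  (TF1 one-in-one-out from 0)
β2 →J3  (J2 effort already set via bond 1)
β4 →R1  (closing 1-jn rule on J3)

bond 0 stroke→TF1
bond 1 stroke→J2
bond 2 stroke→J3
bond 3 stroke→J1
bond 4 stroke→R1
bond 5 stroke→Sf1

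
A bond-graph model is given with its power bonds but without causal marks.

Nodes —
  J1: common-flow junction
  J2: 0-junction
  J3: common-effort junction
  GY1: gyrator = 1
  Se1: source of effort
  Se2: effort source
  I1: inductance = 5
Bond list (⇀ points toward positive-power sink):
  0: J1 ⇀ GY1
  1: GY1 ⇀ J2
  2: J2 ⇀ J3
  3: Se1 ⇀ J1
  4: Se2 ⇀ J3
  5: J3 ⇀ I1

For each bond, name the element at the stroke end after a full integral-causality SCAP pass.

β0 →GY1
β1 →GY1
β2 →J2
β3 →J1
β4 →J3
β5 →I1

bond 3 stroke→J1  (Se1 fixes effort; stroke away)
bond 4 stroke→J3  (Se2: effort source, stroke at far end)
bond 0 stroke→GY1  (J1: last free bond brings flow in)
bond 2 stroke→J2  (common-e at J3 fixed by 4)
bond 5 stroke→I1  (J3 effort already set via bond 4)
bond 1 stroke→GY1  (GY1 both-in/both-out from 0)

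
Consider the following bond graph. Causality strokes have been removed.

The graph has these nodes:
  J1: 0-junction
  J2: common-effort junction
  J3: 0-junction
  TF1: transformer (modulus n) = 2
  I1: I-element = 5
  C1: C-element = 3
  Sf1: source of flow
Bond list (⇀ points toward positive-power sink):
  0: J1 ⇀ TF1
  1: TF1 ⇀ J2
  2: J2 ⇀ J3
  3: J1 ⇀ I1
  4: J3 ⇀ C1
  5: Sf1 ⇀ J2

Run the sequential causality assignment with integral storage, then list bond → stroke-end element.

bond 5 |Sf1  (Sf1: flow source, stroke at near end)
bond 3 |I1  (I1: I, integral causality)
bond 0 |J1  (only one effort-in slot at J1)
bond 1 |TF1  (TF1: transformer flips bond 0)
bond 2 |J2  (only one effort-in slot at J2)
bond 4 |J3  (closing 0-jn rule on J3)

b0 stroke→J1
b1 stroke→TF1
b2 stroke→J2
b3 stroke→I1
b4 stroke→J3
b5 stroke→Sf1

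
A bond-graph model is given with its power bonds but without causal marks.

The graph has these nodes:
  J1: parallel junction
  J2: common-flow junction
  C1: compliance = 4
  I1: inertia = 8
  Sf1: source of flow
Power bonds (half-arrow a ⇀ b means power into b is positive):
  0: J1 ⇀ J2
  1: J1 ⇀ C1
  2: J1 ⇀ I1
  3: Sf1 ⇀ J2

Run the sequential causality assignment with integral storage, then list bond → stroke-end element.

#0 →J2
#1 →J1
#2 →I1
#3 →Sf1

β3 →Sf1  (Sf1 (Sf) sets flow on bond)
β0 →J2  (1-jn J2 has f-setter on 3)
β1 →J1  (prefer integral on C1)
β2 →I1  (0-jn J1 has e-setter on 1)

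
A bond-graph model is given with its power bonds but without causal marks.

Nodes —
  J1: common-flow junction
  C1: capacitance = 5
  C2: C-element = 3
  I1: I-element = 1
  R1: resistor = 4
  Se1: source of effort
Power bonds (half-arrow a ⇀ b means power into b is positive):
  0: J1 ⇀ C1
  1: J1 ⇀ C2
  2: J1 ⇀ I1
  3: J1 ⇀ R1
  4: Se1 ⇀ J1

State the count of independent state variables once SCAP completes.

b4 →J1  (Se1: effort source, stroke at far end)
b0 →J1  (C1: C, integral causality)
b1 →J1  (C2 outputs effort q/C2)
b2 →I1  (I1: I, integral causality)
b3 →J1  (1-jn J1 has f-setter on 2)

3  (C1, C2, I1 all integral)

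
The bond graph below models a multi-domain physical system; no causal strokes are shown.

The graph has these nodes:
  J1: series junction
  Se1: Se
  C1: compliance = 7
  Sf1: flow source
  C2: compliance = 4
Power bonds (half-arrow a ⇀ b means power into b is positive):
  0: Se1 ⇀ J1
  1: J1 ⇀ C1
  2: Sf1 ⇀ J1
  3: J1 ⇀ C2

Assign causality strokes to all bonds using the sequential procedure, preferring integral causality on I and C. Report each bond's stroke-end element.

b0 stroke→J1
b1 stroke→J1
b2 stroke→Sf1
b3 stroke→J1

b0 →J1  (Se1 fixes effort; stroke away)
b2 →Sf1  (Sf1: flow source, stroke at near end)
b1 →J1  (J1: bond 2 brought flow, rest push out)
b3 →J1  (J1: bond 2 brought flow, rest push out)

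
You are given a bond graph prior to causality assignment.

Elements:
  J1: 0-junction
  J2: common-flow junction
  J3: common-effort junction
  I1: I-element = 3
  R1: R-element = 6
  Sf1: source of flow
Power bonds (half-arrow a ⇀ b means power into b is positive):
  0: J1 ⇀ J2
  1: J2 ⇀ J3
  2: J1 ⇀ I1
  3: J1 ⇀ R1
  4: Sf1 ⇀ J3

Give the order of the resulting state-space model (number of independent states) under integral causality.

#4 stroke at Sf1  (Sf1 fixes flow; stroke at Sf1)
#1 stroke at J3  (only one effort-in slot at J3)
#0 stroke at J2  (common-f at J2 fixed by 1)
#2 stroke at I1  (prefer integral on I1)
#3 stroke at J1  (closing 0-jn rule on J1)

1  (I1 all integral)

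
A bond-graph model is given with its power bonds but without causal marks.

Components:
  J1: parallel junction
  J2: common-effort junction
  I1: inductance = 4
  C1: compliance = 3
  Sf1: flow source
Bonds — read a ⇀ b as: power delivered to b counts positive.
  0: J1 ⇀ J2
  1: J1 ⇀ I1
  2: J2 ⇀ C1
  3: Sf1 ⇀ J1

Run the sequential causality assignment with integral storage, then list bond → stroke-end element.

#3 →Sf1  (Sf1: flow source, stroke at near end)
#1 →I1  (I1 integral (f out))
#0 →J1  (closing 0-jn rule on J1)
#2 →J2  (closing 0-jn rule on J2)

#0 stroke→J1
#1 stroke→I1
#2 stroke→J2
#3 stroke→Sf1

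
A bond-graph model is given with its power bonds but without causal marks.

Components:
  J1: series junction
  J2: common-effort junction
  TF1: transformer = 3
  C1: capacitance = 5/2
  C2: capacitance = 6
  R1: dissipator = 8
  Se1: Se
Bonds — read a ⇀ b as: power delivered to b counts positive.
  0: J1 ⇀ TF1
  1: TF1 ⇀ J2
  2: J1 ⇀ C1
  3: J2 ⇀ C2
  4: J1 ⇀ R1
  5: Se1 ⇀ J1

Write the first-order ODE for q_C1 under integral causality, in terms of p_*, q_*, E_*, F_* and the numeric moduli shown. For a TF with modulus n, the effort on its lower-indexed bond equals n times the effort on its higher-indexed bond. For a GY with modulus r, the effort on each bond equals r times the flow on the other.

dq_C1/dt = E_Se1/8 - q_C1/20 - q_C2/16

bond 5 |J1  (Se1 fixes effort; stroke away)
bond 2 |J1  (C1 outputs effort q/C1)
bond 3 |J2  (C2 outputs effort q/C2)
bond 1 |TF1  (0-jn J2 has e-setter on 3)
bond 0 |J1  (TF1 one-in-one-out from 1)
bond 4 |R1  (J1: last free bond brings flow in)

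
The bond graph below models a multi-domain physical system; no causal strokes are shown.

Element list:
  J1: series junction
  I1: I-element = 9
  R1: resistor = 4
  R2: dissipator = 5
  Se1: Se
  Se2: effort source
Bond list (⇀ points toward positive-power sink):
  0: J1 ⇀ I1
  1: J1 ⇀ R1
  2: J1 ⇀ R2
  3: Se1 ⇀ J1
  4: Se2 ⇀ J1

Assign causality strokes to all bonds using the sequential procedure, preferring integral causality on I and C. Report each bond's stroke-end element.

β0 →I1
β1 →J1
β2 →J1
β3 →J1
β4 →J1

b3 |J1  (Se1 fixes effort; stroke away)
b4 |J1  (Se2 (Se) sets effort on bond)
b0 |I1  (prefer integral on I1)
b1 |J1  (J1 flow already set via bond 0)
b2 |J1  (common-f at J1 fixed by 0)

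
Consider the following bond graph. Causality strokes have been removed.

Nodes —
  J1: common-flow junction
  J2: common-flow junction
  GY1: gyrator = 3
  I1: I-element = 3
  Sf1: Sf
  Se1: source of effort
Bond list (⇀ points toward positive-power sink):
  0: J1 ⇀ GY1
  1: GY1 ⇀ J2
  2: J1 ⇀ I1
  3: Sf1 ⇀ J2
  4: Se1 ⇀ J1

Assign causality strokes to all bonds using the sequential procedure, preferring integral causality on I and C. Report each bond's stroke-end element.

β0 stroke at J1
β1 stroke at J2
β2 stroke at I1
β3 stroke at Sf1
β4 stroke at J1

#3 stroke at Sf1  (source Sf1 imposes f)
#4 stroke at J1  (Se1 fixes effort; stroke away)
#1 stroke at J2  (J2 flow already set via bond 3)
#0 stroke at J1  (GY1 both-in/both-out from 1)
#2 stroke at I1  (J1 needs exactly one f-in)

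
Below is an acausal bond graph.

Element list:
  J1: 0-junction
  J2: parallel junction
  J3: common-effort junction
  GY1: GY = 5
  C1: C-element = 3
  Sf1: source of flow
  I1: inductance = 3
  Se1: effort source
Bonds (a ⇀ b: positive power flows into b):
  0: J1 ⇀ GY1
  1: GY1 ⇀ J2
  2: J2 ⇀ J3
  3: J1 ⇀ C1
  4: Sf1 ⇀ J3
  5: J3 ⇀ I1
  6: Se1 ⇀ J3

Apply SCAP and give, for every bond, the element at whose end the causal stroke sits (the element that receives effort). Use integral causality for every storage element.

#0 |GY1
#1 |GY1
#2 |J2
#3 |J1
#4 |Sf1
#5 |I1
#6 |J3

#4 →Sf1  (Sf1 (Sf) sets flow on bond)
#6 →J3  (Se1 fixes effort; stroke away)
#2 →J2  (common-e at J3 fixed by 6)
#5 →I1  (0-jn J3 has e-setter on 6)
#1 →GY1  (J2 effort already set via bond 2)
#0 →GY1  (GY GY1: same side as bond 1)
#3 →J1  (only one effort-in slot at J1)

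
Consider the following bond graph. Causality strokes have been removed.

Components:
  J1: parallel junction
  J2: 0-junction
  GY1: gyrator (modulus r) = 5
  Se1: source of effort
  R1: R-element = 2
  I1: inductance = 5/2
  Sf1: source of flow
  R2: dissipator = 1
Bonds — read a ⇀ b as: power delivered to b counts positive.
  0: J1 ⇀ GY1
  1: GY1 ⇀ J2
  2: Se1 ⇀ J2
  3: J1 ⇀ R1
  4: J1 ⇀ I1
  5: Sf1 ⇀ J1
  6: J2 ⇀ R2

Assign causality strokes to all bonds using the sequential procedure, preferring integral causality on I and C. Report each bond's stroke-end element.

β2 stroke at J2  (source Se1 imposes e)
β5 stroke at Sf1  (Sf1 fixes flow; stroke at Sf1)
β1 stroke at GY1  (J2 effort already set via bond 2)
β6 stroke at R2  (0-jn J2 has e-setter on 2)
β0 stroke at GY1  (GY1: gyrator matches bond 1)
β4 stroke at I1  (prefer integral on I1)
β3 stroke at J1  (closing 0-jn rule on J1)

β0 |GY1
β1 |GY1
β2 |J2
β3 |J1
β4 |I1
β5 |Sf1
β6 |R2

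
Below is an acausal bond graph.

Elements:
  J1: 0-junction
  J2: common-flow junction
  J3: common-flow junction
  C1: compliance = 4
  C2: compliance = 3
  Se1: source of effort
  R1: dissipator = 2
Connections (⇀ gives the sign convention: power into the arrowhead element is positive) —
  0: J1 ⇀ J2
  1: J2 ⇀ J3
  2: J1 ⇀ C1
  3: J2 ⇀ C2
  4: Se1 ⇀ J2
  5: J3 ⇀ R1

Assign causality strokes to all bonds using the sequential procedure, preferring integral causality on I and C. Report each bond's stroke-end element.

b0 |J2
b1 |J3
b2 |J1
b3 |J2
b4 |J2
b5 |R1

bond 4 |J2  (Se1 fixes effort; stroke away)
bond 2 |J1  (C1 integral (e out))
bond 0 |J2  (J1 effort already set via bond 2)
bond 3 |J2  (C2 outputs effort q/C2)
bond 1 |J3  (closing 1-jn rule on J2)
bond 5 |R1  (closing 1-jn rule on J3)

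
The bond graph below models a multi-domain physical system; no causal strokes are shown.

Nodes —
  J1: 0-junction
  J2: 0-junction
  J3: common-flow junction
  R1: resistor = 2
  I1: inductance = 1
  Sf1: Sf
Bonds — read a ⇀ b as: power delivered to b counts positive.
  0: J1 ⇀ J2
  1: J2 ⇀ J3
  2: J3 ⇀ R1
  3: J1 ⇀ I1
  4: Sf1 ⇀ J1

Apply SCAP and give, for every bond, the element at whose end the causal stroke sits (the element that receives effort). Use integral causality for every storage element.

b0 stroke at J1
b1 stroke at J2
b2 stroke at J3
b3 stroke at I1
b4 stroke at Sf1

#4 →Sf1  (source Sf1 imposes f)
#3 →I1  (I1 outputs flow p/I1)
#0 →J1  (J1 needs exactly one e-in)
#1 →J2  (closing 0-jn rule on J2)
#2 →J3  (1-jn J3 has f-setter on 1)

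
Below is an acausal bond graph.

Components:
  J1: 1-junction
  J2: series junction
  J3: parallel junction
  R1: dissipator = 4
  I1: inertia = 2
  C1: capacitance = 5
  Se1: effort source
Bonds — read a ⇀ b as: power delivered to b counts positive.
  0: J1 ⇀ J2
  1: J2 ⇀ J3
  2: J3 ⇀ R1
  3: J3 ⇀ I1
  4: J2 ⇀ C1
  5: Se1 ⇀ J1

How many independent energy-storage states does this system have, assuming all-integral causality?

bond 5 →J1  (Se1 fixes effort; stroke away)
bond 0 →J2  (closing 1-jn rule on J1)
bond 3 →I1  (I1: I, integral causality)
bond 4 →J2  (C1 outputs effort q/C1)
bond 1 →J3  (J2: last free bond brings flow in)
bond 2 →R1  (J3 effort already set via bond 1)

2  (C1, I1 all integral)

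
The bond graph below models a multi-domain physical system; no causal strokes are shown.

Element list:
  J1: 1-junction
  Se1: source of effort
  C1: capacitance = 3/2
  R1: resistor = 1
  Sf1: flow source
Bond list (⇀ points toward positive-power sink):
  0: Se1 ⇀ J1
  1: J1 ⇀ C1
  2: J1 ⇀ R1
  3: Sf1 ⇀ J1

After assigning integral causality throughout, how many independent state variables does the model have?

1  (C1 all integral)

b0 |J1  (Se1 fixes effort; stroke away)
b3 |Sf1  (source Sf1 imposes f)
b1 |J1  (J1: bond 3 brought flow, rest push out)
b2 |J1  (common-f at J1 fixed by 3)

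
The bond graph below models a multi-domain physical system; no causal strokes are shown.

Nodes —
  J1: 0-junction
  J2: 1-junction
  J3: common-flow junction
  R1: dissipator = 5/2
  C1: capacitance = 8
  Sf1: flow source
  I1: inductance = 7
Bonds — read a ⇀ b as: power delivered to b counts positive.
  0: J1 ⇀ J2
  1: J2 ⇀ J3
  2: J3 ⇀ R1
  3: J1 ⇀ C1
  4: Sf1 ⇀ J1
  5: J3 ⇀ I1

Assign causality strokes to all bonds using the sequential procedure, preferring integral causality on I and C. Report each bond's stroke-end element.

#4 stroke at Sf1  (source Sf1 imposes f)
#3 stroke at J1  (C1: C, integral causality)
#0 stroke at J2  (0-jn J1 has e-setter on 3)
#1 stroke at J3  (closing 1-jn rule on J2)
#5 stroke at I1  (I1 outputs flow p/I1)
#2 stroke at J3  (1-jn J3 has f-setter on 5)

bond 0 stroke→J2
bond 1 stroke→J3
bond 2 stroke→J3
bond 3 stroke→J1
bond 4 stroke→Sf1
bond 5 stroke→I1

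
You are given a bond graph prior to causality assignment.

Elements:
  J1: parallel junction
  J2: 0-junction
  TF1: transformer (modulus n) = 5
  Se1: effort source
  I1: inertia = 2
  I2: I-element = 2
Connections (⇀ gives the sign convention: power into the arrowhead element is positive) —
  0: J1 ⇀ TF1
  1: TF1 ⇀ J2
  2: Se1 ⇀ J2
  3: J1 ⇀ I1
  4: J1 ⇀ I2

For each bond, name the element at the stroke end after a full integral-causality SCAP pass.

bond 0 →J1
bond 1 →TF1
bond 2 →J2
bond 3 →I1
bond 4 →I2

b2 →J2  (Se1: effort source, stroke at far end)
b1 →TF1  (common-e at J2 fixed by 2)
b0 →J1  (through TF1, causality passes straight; one stroke at TF1)
b3 →I1  (0-jn J1 has e-setter on 0)
b4 →I2  (0-jn J1 has e-setter on 0)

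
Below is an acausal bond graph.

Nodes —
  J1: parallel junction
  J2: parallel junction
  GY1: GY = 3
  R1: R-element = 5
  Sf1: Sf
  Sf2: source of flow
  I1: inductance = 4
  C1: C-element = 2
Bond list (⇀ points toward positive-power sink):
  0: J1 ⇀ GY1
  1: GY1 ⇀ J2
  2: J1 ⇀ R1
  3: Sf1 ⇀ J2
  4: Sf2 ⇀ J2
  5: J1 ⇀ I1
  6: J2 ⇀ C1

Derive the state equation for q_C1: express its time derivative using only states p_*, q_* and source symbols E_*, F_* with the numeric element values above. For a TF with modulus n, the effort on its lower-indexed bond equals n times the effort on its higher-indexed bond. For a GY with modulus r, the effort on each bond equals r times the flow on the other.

dq_C1/dt = F_Sf1 + F_Sf2 - 5*p_I1/12 - 5*q_C1/18

bond 3 →Sf1  (Sf1: flow source, stroke at near end)
bond 4 →Sf2  (source Sf2 imposes f)
bond 5 →I1  (prefer integral on I1)
bond 6 →J2  (C1: C, integral causality)
bond 1 →GY1  (common-e at J2 fixed by 6)
bond 0 →GY1  (GY1: gyrator matches bond 1)
bond 2 →J1  (J1: last free bond brings effort in)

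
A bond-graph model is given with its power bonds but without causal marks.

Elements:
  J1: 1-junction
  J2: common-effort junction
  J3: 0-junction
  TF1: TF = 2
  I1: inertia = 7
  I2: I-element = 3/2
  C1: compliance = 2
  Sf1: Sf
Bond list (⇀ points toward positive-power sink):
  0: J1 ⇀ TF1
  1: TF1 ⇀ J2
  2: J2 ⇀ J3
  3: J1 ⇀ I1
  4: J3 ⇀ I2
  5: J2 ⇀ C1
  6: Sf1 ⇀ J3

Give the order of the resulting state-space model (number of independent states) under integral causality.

3  (C1, I1, I2 all integral)

bond 6 →Sf1  (source Sf1 imposes f)
bond 3 →I1  (I1 integral (f out))
bond 0 →J1  (1-jn J1 has f-setter on 3)
bond 1 →TF1  (TF1 one-in-one-out from 0)
bond 4 →I2  (I2 outputs flow p/I2)
bond 2 →J3  (only one effort-in slot at J3)
bond 5 →J2  (only one effort-in slot at J2)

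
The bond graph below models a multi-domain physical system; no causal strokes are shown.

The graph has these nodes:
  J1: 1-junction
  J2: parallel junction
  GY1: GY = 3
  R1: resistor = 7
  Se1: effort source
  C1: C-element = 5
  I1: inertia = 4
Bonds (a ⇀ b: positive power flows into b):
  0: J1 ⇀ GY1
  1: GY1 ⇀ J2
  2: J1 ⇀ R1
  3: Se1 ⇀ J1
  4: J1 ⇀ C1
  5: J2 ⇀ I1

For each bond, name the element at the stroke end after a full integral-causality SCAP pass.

#3 stroke at J1  (Se1 fixes effort; stroke away)
#4 stroke at J1  (C1 outputs effort q/C1)
#5 stroke at I1  (I1 integral (f out))
#1 stroke at J2  (only one effort-in slot at J2)
#0 stroke at J1  (through GY1, causality inverts; strokes same side of GY1)
#2 stroke at R1  (J1 needs exactly one f-in)

β0 stroke→J1
β1 stroke→J2
β2 stroke→R1
β3 stroke→J1
β4 stroke→J1
β5 stroke→I1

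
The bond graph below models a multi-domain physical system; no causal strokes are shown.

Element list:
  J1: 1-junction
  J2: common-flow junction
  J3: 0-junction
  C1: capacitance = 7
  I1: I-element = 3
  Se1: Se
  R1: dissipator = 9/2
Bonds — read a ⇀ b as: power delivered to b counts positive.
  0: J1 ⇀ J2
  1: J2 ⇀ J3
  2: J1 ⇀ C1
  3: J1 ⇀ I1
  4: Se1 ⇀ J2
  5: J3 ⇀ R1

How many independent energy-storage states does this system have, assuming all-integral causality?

2  (C1, I1 all integral)

bond 4 stroke at J2  (source Se1 imposes e)
bond 2 stroke at J1  (C1 integral (e out))
bond 3 stroke at I1  (prefer integral on I1)
bond 0 stroke at J1  (J1: bond 3 brought flow, rest push out)
bond 1 stroke at J2  (J2: bond 0 brought flow, rest push out)
bond 5 stroke at J3  (only one effort-in slot at J3)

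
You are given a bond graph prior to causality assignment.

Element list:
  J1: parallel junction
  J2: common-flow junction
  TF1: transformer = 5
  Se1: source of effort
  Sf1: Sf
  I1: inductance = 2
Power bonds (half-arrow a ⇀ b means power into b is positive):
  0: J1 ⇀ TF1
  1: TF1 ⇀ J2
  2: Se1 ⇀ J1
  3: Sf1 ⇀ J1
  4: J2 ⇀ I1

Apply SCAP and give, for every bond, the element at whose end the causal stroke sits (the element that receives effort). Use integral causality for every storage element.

β0 stroke at TF1
β1 stroke at J2
β2 stroke at J1
β3 stroke at Sf1
β4 stroke at I1

b2 |J1  (source Se1 imposes e)
b3 |Sf1  (source Sf1 imposes f)
b0 |TF1  (0-jn J1 has e-setter on 2)
b1 |J2  (TF1 one-in-one-out from 0)
b4 |I1  (J2: last free bond brings flow in)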